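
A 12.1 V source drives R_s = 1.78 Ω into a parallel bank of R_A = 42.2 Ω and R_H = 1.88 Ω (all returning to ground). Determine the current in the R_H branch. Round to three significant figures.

I ≈ 3.24 A

Combine the parallel branches: R_p = (1/42.2 + 1/1.88)⁻¹ = 1.800 Ω.
V_A by voltage divider: V_A = 12.1 × 1.800/(1.78 + 1.800) = 6.083 V.
I(R_H) = V_A / R_H = 6.083/1.88 = 3.236 A.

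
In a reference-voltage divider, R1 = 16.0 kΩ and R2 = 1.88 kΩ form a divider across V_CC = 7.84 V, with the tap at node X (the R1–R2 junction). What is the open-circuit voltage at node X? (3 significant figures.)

With X open, the divider is unloaded: V_th = 7.84 × 1.88/17.88 = 0.8243 V.

V_th ≈ 0.824 V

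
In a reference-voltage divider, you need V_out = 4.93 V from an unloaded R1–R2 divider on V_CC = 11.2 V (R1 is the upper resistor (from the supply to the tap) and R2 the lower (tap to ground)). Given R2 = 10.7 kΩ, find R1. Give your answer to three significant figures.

R1 ≈ 13.6 kΩ

The divider ratio is R2/(R1+R2) = 4.93/11.2 = 0.4402.
So R1 = R2 · (V_CC/V_out − 1) = 10.7 × (11.2/4.93 − 1) = 10.7 × 1.272 = 13.61 kΩ.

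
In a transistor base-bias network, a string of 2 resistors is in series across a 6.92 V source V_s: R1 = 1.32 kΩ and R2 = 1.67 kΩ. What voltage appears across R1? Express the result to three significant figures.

ΣR = 1.32 + 1.67 = 2.990 kΩ.
Voltage divider: V = V_s · (1.320 / 2.990) = 6.92 × 0.4415 = 3.055 V.

V ≈ 3.05 V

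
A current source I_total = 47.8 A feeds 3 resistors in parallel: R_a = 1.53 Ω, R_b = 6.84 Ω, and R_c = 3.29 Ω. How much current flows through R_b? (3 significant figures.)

ΣG = 1/1.53 + 1/6.84 + 1/3.29 = 1.104.
By the current-divider rule, I = I_total · G_k/ΣG = 47.8 × 0.1325 = 6.331 A.

I ≈ 6.33 A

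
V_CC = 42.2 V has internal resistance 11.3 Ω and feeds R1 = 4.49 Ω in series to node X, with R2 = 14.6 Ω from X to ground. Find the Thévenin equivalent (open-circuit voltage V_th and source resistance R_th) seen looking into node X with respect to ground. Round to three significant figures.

V_th ≈ 20.3 V, R_th ≈ 7.59 Ω

R1' = 11.3 + 4.49 = 15.79 Ω (source resistance + R1).
V_th is the unloaded tap voltage: V_CC · R2/(R1'+R2) = 42.2 × 0.4804 = 20.27 V.
Zeroing V_CC shorts the top of R1' to ground, so R_th = R1' ‖ R2 = 7.586 Ω.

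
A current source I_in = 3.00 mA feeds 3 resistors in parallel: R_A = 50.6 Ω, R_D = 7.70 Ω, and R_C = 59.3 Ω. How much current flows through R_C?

I ≈ 0.304 mA

Total conductance ΣG = 1/50.6 + 1/7.70 + 1/59.3 = 0.1665 (units of 1/Ω).
R_C takes the fraction G_k/ΣG = 0.01686/0.1665 = 0.1013, so I = 3.00 × 0.1013 = 0.3039 mA.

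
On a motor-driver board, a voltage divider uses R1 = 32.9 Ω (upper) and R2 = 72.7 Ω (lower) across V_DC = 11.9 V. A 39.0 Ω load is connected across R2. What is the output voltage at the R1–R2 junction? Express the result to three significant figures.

V_out ≈ 5.18 V

First combine the lower leg with the load: R2 ‖ R_L = 25.38 Ω.
Voltage divider with the loaded lower leg: V_out = 11.9 × 25.38/(32.9 + 25.38) = 11.9 × 0.4355 = 5.183 V.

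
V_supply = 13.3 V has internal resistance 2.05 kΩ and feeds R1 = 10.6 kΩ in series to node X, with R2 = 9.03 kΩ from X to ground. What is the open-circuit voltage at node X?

R1' = 2.05 + 10.6 = 12.65 kΩ (source resistance + R1).
V_th is the unloaded tap voltage: V_supply · R2/(R1'+R2) = 13.3 × 0.4165 = 5.540 V.

V_th ≈ 5.54 V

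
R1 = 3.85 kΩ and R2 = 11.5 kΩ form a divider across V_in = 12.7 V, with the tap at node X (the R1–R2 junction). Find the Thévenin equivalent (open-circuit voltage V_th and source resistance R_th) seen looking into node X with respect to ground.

Open-circuit (no load on X): V_th = V_in · R2/(R1 + R2) = 12.7 × 11.5/(3.850 + 11.5) = 9.515 V.
Zeroing V_in shorts the top of R1 to ground, so R_th = R1 ‖ R2 = 2.884 kΩ.

V_th ≈ 9.51 V, R_th ≈ 2.88 kΩ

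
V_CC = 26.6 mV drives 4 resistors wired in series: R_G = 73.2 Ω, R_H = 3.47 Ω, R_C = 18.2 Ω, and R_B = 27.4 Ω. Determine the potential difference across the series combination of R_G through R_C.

Series total: ΣR = 73.2 + 3.47 + 18.2 + 27.4 = 122.3 Ω.
R_{R_G..R_C} = 73.2 + 3.47 + 18.2 = 94.87 Ω.
V = V_CC · R/ΣR = 26.6 × 0.7759 = 20.64 mV.

V ≈ 20.6 mV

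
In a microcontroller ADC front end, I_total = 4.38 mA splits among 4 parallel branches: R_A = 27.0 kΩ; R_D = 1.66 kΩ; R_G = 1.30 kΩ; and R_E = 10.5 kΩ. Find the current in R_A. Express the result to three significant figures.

ΣG = 1/27.0 + 1/1.66 + 1/1.30 + 1/10.5 = 1.504.
Current divider: I(R_A) = I_total · G_k/ΣG = 4.38 × (0.03704/1.504) = 4.38 × 0.02463 = 0.1079 mA.

I ≈ 0.108 mA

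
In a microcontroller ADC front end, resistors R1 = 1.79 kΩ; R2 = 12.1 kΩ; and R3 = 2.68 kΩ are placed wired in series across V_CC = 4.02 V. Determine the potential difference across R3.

ΣR = 1.79 + 12.1 + 2.68 = 16.57 kΩ.
V = V_CC · R/ΣR = 4.02 × 0.1617 = 0.6502 V.

V ≈ 0.650 V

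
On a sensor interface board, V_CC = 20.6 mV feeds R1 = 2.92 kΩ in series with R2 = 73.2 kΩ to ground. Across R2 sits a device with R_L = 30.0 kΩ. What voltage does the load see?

R2 ‖ R_L = (73.2 × 30.0)/(73.2 + 30.0) = 21.28 kΩ.
Now apply the divider: V_out = 20.6 × 0.8793 = 18.11 mV.

V_out ≈ 18.1 mV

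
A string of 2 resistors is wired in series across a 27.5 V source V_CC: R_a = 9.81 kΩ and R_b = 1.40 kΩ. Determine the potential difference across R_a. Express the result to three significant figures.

V ≈ 24.1 V

Series total: ΣR = 9.81 + 1.40 = 11.21 kΩ.
V = V_CC · R/ΣR = 27.5 × 0.8751 = 24.07 V.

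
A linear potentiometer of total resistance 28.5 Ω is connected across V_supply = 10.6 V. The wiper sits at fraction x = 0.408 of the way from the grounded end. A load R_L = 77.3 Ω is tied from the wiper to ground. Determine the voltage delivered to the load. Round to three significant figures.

V_out ≈ 3.97 V

Split the track: R_lower = x·R_p = 11.63 Ω, R_upper = (1−x)·R_p = 16.87 Ω.
(x·R_p) ‖ R_L = 10.11 Ω.
Loaded-divider output: V_out = 10.6 × 0.3746 = 3.971 V.
(Unloaded: V_out = x·V_supply = 4.32 V.)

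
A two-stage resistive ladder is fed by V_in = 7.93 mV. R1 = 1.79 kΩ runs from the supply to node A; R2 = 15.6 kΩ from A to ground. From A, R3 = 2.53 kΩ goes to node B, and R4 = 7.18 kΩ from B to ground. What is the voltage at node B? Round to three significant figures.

V_B ≈ 4.51 mV

The second stage (R3 + R4 = 9.710 kΩ) loads node A in parallel with R2.
Effective lower resistance at A: R2 ‖ 9.710 = 5.985 kΩ.
V_A = 7.93 × 5.985/(1.79 + 5.985) = 6.104 mV.
Then the unloaded second divider: V_B = V_A × R4/(R3+R4) = 6.104 × 0.7394 = 4.514 mV.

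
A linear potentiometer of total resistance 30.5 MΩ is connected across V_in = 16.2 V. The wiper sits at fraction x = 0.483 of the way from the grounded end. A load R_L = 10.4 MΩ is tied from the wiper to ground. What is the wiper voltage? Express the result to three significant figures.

V_out ≈ 4.52 V

Split the track: R_lower = x·R_p = 14.73 MΩ, R_upper = (1−x)·R_p = 15.77 MΩ.
(x·R_p) ‖ R_L = 6.096 MΩ.
V_out = 16.2 × 6.096/(15.77 + 6.096) = 4.517 V.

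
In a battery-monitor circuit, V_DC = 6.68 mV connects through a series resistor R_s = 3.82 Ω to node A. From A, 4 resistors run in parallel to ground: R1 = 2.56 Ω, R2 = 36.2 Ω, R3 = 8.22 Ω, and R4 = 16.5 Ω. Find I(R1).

I ≈ 0.792 mA

Combine the parallel branches: R_p = (1/2.56 + 1/36.2 + 1/8.22 + 1/16.5)⁻¹ = 1.665 Ω.
V_A by voltage divider: V_A = 6.68 × 1.665/(3.82 + 1.665) = 2.028 mV.
I(R1) = V_A / R1 = 2.028/2.56 = 0.7922 mA.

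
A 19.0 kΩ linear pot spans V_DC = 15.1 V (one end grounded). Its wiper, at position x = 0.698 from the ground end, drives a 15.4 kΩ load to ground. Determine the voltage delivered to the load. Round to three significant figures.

Split the track: R_lower = x·R_p = 13.26 kΩ, R_upper = (1−x)·R_p = 5.738 kΩ.
R_L loads the lower segment: effective lower R = 7.126 kΩ.
Then V_out = V_DC · 7.126/(5.738 + 7.126) = 8.364 V.

V_out ≈ 8.36 V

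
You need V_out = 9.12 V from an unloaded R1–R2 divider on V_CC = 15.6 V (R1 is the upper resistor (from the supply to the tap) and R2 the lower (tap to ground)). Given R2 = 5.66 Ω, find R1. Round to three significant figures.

The divider ratio is R2/(R1+R2) = 9.12/15.6 = 0.5846.
So R1 = R2 · (V_CC/V_out − 1) = 5.66 × (15.6/9.12 − 1) = 5.66 × 0.7105 = 4.022 Ω.

R1 ≈ 4.02 Ω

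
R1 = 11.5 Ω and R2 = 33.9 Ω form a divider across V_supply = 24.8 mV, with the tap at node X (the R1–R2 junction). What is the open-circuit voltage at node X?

With X open, the divider is unloaded: V_th = 24.8 × 33.9/45.40 = 18.52 mV.

V_th ≈ 18.5 mV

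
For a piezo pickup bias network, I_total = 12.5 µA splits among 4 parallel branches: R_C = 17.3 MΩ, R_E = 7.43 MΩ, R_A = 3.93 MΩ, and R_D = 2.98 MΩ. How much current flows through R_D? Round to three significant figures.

I ≈ 5.36 µA

Total conductance ΣG = 1/17.3 + 1/7.43 + 1/3.93 + 1/2.98 = 0.7824 (units of 1/MΩ).
Current divider: I(R_D) = I_total · G_k/ΣG = 12.5 × (0.3356/0.7824) = 12.5 × 0.4289 = 5.361 µA.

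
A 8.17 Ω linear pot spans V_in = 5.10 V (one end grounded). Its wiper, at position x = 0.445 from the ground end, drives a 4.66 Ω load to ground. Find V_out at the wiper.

Split the track: R_lower = x·R_p = 3.636 Ω, R_upper = (1−x)·R_p = 4.534 Ω.
R_L loads the lower segment: effective lower R = 2.042 Ω.
Then V_out = V_in · 2.042/(4.534 + 2.042) = 1.584 V.

V_out ≈ 1.58 V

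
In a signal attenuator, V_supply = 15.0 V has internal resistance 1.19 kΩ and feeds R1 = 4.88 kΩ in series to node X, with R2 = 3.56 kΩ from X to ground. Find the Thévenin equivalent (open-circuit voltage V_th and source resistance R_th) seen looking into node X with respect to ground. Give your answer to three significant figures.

R1' = 1.19 + 4.88 = 6.070 kΩ (source resistance + R1).
V_th is the unloaded tap voltage: V_supply · R2/(R1'+R2) = 15.0 × 0.3697 = 5.545 V.
With V_supply suppressed (replaced by a short), R_th = R1' ‖ R2 = (6.070 × 3.56)/(6.070 + 3.56) = 2.244 kΩ.

V_th ≈ 5.55 V, R_th ≈ 2.24 kΩ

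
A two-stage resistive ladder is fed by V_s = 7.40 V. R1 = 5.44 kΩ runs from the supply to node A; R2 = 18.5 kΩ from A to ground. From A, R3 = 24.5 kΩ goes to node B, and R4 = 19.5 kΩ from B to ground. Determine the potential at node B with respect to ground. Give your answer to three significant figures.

The second stage (R3 + R4 = 44.00 kΩ) loads node A in parallel with R2.
Effective lower resistance at A: R2 ‖ 44.00 = 13.02 kΩ.
V_A = 7.40 × 13.02/(5.44 + 13.02) = 5.220 V.
V_B = V_A × 0.4432 = 2.313 V.

V_B ≈ 2.31 V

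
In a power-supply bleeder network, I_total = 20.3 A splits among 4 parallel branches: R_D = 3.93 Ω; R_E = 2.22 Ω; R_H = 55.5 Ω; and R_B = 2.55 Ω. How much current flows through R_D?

Conductances: ΣG = 1/3.93 + 1/2.22 + 1/55.5 + 1/2.55 = 1.115 (1/Ω).
Current divider: I(R_D) = I_total · G_k/ΣG = 20.3 × (0.2545/1.115) = 20.3 × 0.2282 = 4.632 A.

I ≈ 4.63 A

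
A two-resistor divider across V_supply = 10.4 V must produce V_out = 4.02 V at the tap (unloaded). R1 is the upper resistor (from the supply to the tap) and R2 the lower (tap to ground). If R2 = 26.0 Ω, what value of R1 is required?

R1 ≈ 41.3 Ω

Required fraction k = V_out/V_supply = 0.3865.
So R1 = R2 · (V_supply/V_out − 1) = 26.0 × (10.4/4.02 − 1) = 26.0 × 1.587 = 41.26 Ω.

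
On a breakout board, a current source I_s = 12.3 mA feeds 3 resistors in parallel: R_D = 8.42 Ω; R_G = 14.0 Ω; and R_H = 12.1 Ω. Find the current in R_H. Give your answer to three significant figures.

ΣG = 1/8.42 + 1/14.0 + 1/12.1 = 0.2728.
By the current-divider rule, I = I_s · G_k/ΣG = 12.3 × 0.3029 = 3.726 mA.

I ≈ 3.73 mA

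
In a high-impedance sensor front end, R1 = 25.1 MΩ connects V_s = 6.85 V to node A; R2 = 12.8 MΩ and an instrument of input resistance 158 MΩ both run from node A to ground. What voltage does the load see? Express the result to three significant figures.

V_out ≈ 2.20 V

R2 ‖ R_L = (12.8 × 158)/(12.8 + 158) = 11.84 MΩ.
Now apply the divider: V_out = 6.85 × 0.3205 = 2.196 V.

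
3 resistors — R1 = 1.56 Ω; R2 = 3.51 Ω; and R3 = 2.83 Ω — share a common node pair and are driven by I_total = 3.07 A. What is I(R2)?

I ≈ 0.684 A

Conductances: ΣG = 1/1.56 + 1/3.51 + 1/2.83 = 1.279 (1/Ω).
By the current-divider rule, I = I_total · G_k/ΣG = 3.07 × 0.2227 = 0.6837 A.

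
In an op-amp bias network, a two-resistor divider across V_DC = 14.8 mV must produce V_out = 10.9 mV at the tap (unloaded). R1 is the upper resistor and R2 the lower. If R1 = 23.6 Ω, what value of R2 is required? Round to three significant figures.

V_out/V_DC = R2/(R1+R2) = 0.7365.
Rearranging, R2 = R1·k/(1−k) = 23.6 × 2.795 = 65.96 Ω.

R2 ≈ 66.0 Ω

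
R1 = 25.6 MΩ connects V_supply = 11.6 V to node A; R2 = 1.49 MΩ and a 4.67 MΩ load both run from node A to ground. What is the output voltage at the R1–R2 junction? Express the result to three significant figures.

The load sits in parallel with R2, giving an effective lower resistance R2' = R2·R_L/(R2+R_L) = 1.130 MΩ.
Now apply the divider: V_out = 11.6 × 0.04226 = 0.4902 V.
(Unloaded it would be 0.638 V; the load pulls it down.)

V_out ≈ 0.490 V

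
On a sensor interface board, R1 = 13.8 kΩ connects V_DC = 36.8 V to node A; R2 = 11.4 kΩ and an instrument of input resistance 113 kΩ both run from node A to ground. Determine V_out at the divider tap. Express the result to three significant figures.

V_out ≈ 15.8 V

The load sits in parallel with R2, giving an effective lower resistance R2' = R2·R_L/(R2+R_L) = 10.36 kΩ.
Now apply the divider: V_out = 36.8 × 0.4287 = 15.78 V.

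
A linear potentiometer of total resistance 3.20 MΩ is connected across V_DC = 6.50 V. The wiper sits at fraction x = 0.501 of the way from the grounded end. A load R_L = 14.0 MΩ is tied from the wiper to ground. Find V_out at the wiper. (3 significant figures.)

Lower segment x·R_p = 1.603 MΩ; upper segment (1−x)·R_p = 1.597 MΩ.
Lower segment in parallel with the load: 1.603 ‖ 14.0 = 1.438 MΩ.
V_out = 6.50 × 1.438/(1.597 + 1.438) = 3.080 V.

V_out ≈ 3.08 V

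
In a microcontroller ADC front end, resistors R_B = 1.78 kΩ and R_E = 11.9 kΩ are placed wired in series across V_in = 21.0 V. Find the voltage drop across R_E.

ΣR = 1.78 + 11.9 = 13.68 kΩ.
By the voltage-divider rule, V = 21.0 × 11.90/13.68 = 18.27 V.

V ≈ 18.3 V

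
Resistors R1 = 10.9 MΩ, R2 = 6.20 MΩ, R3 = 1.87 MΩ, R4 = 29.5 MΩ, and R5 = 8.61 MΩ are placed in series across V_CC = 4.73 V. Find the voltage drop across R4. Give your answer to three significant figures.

ΣR = 10.9 + 6.20 + 1.87 + 29.5 + 8.61 = 57.08 MΩ.
Voltage divider: V = V_CC · (29.50 / 57.08) = 4.73 × 0.5168 = 2.445 V.

V ≈ 2.44 V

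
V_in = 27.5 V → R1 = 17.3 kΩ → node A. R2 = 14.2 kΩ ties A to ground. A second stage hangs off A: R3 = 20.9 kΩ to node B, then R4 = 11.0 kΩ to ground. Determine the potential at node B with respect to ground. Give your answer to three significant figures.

Node A sees R2 in parallel with the series input of stage 2, R3 + R4 = 31.90 kΩ.
Effective lower resistance at A: R2 ‖ 31.90 = 9.826 kΩ.
V_A = 27.5 × 9.826/(17.3 + 9.826) = 9.961 V.
Then the unloaded second divider: V_B = V_A × R4/(R3+R4) = 9.961 × 0.3448 = 3.435 V.

V_B ≈ 3.43 V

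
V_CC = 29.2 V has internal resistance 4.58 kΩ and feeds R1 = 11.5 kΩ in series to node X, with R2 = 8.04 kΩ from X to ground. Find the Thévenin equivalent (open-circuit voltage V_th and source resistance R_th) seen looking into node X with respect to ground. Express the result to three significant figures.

V_th ≈ 9.73 V, R_th ≈ 5.36 kΩ

R1' = 4.58 + 11.5 = 16.08 kΩ (source resistance + R1).
V_th is the unloaded tap voltage: V_CC · R2/(R1'+R2) = 29.2 × 0.3333 = 9.733 V.
With V_CC suppressed (replaced by a short), R_th = R1' ‖ R2 = (16.08 × 8.04)/(16.08 + 8.04) = 5.360 kΩ.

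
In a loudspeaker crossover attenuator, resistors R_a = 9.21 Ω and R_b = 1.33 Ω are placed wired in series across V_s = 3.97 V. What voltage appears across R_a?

V ≈ 3.47 V

ΣR = 9.21 + 1.33 = 10.54 Ω.
Voltage divider: V = V_s · (9.210 / 10.54) = 3.97 × 0.8738 = 3.469 V.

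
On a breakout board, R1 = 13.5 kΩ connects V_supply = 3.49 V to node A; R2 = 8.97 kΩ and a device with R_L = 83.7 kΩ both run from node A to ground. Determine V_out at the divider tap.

V_out ≈ 1.31 V

The load sits in parallel with R2, giving an effective lower resistance R2' = R2·R_L/(R2+R_L) = 8.102 kΩ.
Now apply the divider: V_out = 3.49 × 0.3751 = 1.309 V.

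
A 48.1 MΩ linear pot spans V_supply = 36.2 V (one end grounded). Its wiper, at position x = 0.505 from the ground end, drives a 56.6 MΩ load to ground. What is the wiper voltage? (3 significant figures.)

Lower segment x·R_p = 24.29 MΩ; upper segment (1−x)·R_p = 23.81 MΩ.
R_L loads the lower segment: effective lower R = 17.00 MΩ.
Then V_out = V_supply · 17.00/(23.81 + 17.00) = 15.08 V.

V_out ≈ 15.1 V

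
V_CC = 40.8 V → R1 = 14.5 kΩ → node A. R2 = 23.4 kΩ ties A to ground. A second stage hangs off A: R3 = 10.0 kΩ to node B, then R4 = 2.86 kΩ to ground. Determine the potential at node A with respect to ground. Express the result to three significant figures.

Looking into the second stage from A: R3 + R4 = 12.86 kΩ appears in parallel with R2.
Effective lower resistance at A: R2 ‖ 12.86 = 8.299 kΩ.
V_A = 40.8 × 8.299/(14.5 + 8.299) = 14.85 V.

V_A ≈ 14.9 V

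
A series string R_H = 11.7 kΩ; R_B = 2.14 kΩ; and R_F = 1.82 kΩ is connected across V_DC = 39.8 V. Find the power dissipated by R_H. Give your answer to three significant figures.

The common current is I = 39.8/15.66 = 2.542 mA.
P(R_H) = I²·R_H = (2.542)² × 11.7 = 75.57 mW.

P ≈ 75.6 mW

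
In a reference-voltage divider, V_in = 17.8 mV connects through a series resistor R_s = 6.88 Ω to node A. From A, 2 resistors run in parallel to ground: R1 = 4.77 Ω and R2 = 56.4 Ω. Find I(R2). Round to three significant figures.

Equivalent of the parallel group: R_p = 4.398 Ω.
Node voltage V_A = V_in · R_p/(R_s + R_p) = 17.8 × 0.3900 = 6.941 mV.
Branch current I = V_A/R2 = 6.941/56.4 = 0.1231 mA.

I ≈ 0.123 mA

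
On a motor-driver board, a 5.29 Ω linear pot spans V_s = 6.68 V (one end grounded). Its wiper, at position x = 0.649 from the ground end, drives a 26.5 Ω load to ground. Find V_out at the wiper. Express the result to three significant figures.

V_out ≈ 4.15 V

Split the track: R_lower = x·R_p = 3.433 Ω, R_upper = (1−x)·R_p = 1.857 Ω.
R_L loads the lower segment: effective lower R = 3.039 Ω.
V_out = 6.68 × 3.039/(1.857 + 3.039) = 4.147 V.
(Unloaded: V_out = x·V_s = 4.34 V.)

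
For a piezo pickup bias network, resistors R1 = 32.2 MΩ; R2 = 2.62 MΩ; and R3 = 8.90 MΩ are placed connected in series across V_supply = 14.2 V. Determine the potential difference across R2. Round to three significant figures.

Series total: ΣR = 32.2 + 2.62 + 8.90 = 43.72 MΩ.
V = V_supply · R/ΣR = 14.2 × 0.05993 = 0.8510 V.

V ≈ 0.851 V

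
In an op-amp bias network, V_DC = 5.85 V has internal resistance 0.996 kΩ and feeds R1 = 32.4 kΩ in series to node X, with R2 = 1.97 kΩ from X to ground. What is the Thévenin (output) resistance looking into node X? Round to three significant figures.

R_th ≈ 1.86 kΩ

R1' = 0.996 + 32.4 = 33.40 kΩ (source resistance + R1).
With V_DC suppressed (replaced by a short), R_th = R1' ‖ R2 = (33.40 × 1.97)/(33.40 + 1.97) = 1.860 kΩ.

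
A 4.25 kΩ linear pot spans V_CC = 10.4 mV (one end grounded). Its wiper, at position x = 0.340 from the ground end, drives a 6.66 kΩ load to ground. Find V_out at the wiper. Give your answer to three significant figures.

V_out ≈ 3.09 mV

Lower segment x·R_p = 1.445 kΩ; upper segment (1−x)·R_p = 2.805 kΩ.
(x·R_p) ‖ R_L = 1.187 kΩ.
V_out = 10.4 × 1.187/(2.805 + 1.187) = 3.093 mV.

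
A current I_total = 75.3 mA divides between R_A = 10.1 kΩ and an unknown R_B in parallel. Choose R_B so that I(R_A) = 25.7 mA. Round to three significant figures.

In a two-way split, I_A/I_total = R_B/(R_A + R_B).
With f = 0.3413, R_B = R_A · f/(1−f) = 10.1 × 0.5181 = 5.233 kΩ.

R_B ≈ 5.23 kΩ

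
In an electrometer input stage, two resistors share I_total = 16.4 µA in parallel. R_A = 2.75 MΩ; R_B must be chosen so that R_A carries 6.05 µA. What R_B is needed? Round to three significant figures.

R_B ≈ 1.61 MΩ

The fraction through R_A equals R_B/(R_A+R_B).
With f = 0.3689, R_B = R_A · f/(1−f) = 2.75 × 0.5845 = 1.607 MΩ.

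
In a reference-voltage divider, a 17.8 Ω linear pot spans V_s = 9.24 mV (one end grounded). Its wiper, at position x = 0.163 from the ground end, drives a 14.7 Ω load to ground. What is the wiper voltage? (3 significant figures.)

V_out ≈ 1.29 mV

The pot divides into 14.90 Ω above the wiper and 2.901 Ω below.
Lower segment in parallel with the load: 2.901 ‖ 14.7 = 2.423 Ω.
Loaded-divider output: V_out = 9.24 × 0.1399 = 1.293 mV.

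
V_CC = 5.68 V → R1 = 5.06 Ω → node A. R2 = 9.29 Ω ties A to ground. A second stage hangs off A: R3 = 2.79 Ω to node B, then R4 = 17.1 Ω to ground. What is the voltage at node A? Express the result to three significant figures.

Looking into the second stage from A: R3 + R4 = 19.89 Ω appears in parallel with R2.
Effective lower resistance at A: R2 ‖ 19.89 = 6.332 Ω.
So V_A = 5.68 × 0.5558 = 3.157 V.

V_A ≈ 3.16 V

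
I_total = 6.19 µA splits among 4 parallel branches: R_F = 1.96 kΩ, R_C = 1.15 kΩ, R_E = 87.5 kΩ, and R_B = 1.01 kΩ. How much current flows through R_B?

I ≈ 2.57 µA

ΣG = 1/1.96 + 1/1.15 + 1/87.5 + 1/1.01 = 2.381.
By the current-divider rule, I = I_total · G_k/ΣG = 6.19 × 0.4158 = 2.574 µA.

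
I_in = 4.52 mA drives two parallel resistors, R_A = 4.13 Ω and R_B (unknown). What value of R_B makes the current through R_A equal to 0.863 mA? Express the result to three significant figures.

The fraction through R_A equals R_B/(R_A+R_B).
With f = 0.1909, R_B = R_A · f/(1−f) = 4.13 × 0.2360 = 0.9746 Ω.

R_B ≈ 0.975 Ω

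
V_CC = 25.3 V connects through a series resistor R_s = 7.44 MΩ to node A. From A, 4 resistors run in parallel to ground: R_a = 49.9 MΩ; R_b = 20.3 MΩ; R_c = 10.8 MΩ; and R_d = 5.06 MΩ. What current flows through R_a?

Combine the parallel branches: R_p = (1/49.9 + 1/20.3 + 1/10.8 + 1/5.06)⁻¹ = 2.781 MΩ.
V_A by voltage divider: V_A = 25.3 × 2.781/(7.44 + 2.781) = 6.885 V.
I(R_a) = V_A / R_a = 6.885/49.9 = 0.1380 µA.

I ≈ 0.138 µA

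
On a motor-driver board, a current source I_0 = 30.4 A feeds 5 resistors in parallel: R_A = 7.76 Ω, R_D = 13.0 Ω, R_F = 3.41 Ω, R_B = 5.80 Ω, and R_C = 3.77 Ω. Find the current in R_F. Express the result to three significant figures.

Conductances: ΣG = 1/7.76 + 1/13.0 + 1/3.41 + 1/5.80 + 1/3.77 = 0.9367 (1/Ω).
R_F takes the fraction G_k/ΣG = 0.2933/0.9367 = 0.3131, so I = 30.4 × 0.3131 = 9.517 A.

I ≈ 9.52 A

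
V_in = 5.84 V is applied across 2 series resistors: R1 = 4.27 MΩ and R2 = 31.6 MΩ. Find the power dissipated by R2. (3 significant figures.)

P ≈ 0.838 µW

ΣR = 35.87 MΩ → I = 5.84/35.87 = 0.1628 µA.
P(R2) = I²·R2 = (0.1628)² × 31.6 = 0.8376 µW.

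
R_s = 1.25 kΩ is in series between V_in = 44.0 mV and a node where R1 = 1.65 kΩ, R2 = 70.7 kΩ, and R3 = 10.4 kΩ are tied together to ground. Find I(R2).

Combine the parallel branches: R_p = (1/1.65 + 1/70.7 + 1/10.4)⁻¹ = 1.396 kΩ.
V_A = 44.0 × 1.396/2.646 = 23.21 mV.
I(R2) = V_A / R2 = 23.21/70.7 = 0.3283 µA.
(Check via current divider: I_total = 16.63 µA; share G_k/ΣG = 0.01974 → same result.)

I ≈ 0.328 µA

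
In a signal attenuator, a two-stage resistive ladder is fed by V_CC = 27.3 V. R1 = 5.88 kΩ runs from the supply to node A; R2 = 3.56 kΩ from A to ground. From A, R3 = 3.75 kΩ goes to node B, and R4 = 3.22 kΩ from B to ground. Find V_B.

V_B ≈ 3.61 V

Node A sees R2 in parallel with the series input of stage 2, R3 + R4 = 6.970 kΩ.
Effective lower resistance at A: R2 ‖ 6.970 = 2.356 kΩ.
First divider: V_A = V_CC · 2.356/(5.88 + 2.356) = 7.810 V.
Then the unloaded second divider: V_B = V_A × R4/(R3+R4) = 7.810 × 0.4620 = 3.608 V.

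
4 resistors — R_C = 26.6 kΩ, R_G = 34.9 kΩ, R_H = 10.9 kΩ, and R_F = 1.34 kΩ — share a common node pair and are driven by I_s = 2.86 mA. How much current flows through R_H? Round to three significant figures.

Total conductance ΣG = 1/26.6 + 1/34.9 + 1/10.9 + 1/1.34 = 0.9043 (units of 1/kΩ).
Current divider: I(R_H) = I_s · G_k/ΣG = 2.86 × (0.09174/0.9043) = 2.86 × 0.1015 = 0.2902 mA.

I ≈ 0.290 mA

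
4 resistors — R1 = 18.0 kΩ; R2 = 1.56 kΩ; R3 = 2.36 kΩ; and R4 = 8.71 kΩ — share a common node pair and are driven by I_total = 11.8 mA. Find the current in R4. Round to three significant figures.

Conductances: ΣG = 1/18.0 + 1/1.56 + 1/2.36 + 1/8.71 = 1.235 (1/kΩ).
R4 takes the fraction G_k/ΣG = 0.1148/1.235 = 0.09295, so I = 11.8 × 0.09295 = 1.097 mA.

I ≈ 1.10 mA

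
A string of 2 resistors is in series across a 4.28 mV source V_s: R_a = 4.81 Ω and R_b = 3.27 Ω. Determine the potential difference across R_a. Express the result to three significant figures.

V ≈ 2.55 mV

ΣR = 4.81 + 3.27 = 8.080 Ω.
By the voltage-divider rule, V = 4.28 × 4.810/8.080 = 2.548 mV.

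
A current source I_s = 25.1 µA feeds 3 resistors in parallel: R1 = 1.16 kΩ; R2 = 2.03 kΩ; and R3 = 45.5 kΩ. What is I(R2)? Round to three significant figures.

Total conductance ΣG = 1/1.16 + 1/2.03 + 1/45.5 = 1.377 (units of 1/kΩ).
R2 takes the fraction G_k/ΣG = 0.4926/1.377 = 0.3578, so I = 25.1 × 0.3578 = 8.982 µA.

I ≈ 8.98 µA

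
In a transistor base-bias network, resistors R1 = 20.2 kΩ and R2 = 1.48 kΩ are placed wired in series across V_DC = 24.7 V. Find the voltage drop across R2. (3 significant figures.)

V ≈ 1.69 V

Series total: ΣR = 20.2 + 1.48 = 21.68 kΩ.
V = V_DC · R/ΣR = 24.7 × 0.06827 = 1.686 V.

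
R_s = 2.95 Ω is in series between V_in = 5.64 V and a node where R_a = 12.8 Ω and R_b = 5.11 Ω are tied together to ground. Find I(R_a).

I ≈ 0.244 A

Equivalent of the parallel group: R_p = 3.652 Ω.
Node voltage V_A = V_in · R_p/(R_s + R_p) = 5.64 × 0.5532 = 3.120 V.
I(R_a) = V_A / R_a = 3.120/12.8 = 0.2437 A.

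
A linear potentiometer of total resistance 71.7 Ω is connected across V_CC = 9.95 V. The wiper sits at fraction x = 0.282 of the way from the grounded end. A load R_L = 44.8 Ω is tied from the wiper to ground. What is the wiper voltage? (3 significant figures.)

V_out ≈ 2.12 V

The pot divides into 51.48 Ω above the wiper and 20.22 Ω below.
R_L loads the lower segment: effective lower R = 13.93 Ω.
Loaded-divider output: V_out = 9.95 × 0.2130 = 2.119 V.
(Unloaded: V_out = x·V_CC = 2.81 V.)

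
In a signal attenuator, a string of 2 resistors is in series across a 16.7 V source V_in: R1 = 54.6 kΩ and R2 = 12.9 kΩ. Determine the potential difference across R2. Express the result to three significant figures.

V ≈ 3.19 V

ΣR = 54.6 + 12.9 = 67.50 kΩ.
Voltage divider: V = V_in · (12.90 / 67.50) = 16.7 × 0.1911 = 3.192 V.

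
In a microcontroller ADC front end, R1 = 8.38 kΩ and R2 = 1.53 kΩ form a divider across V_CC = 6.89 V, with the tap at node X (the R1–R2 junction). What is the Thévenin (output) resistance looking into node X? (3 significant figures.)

R_th ≈ 1.29 kΩ

With V_CC suppressed (replaced by a short), R_th = R1 ‖ R2 = (8.380 × 1.53)/(8.380 + 1.53) = 1.294 kΩ.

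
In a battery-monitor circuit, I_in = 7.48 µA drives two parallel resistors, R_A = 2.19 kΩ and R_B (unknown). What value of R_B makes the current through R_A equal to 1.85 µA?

The fraction through R_A equals R_B/(R_A+R_B).
With f = 0.2473, R_B = R_A · f/(1−f) = 2.19 × 0.3286 = 0.7196 kΩ.

R_B ≈ 0.720 kΩ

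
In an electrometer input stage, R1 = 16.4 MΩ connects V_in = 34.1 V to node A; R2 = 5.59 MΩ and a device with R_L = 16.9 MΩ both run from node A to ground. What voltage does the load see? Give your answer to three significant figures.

R2 ‖ R_L = (5.59 × 16.9)/(5.59 + 16.9) = 4.201 MΩ.
Now apply the divider: V_out = 34.1 × 0.2039 = 6.953 V.
(Unloaded it would be 8.67 V; the load pulls it down.)

V_out ≈ 6.95 V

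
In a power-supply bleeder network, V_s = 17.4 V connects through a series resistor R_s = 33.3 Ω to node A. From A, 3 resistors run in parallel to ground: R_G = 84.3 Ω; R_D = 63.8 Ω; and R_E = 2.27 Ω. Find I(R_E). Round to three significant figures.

I ≈ 0.462 A

Equivalent of the parallel group: R_p = 2.136 Ω.
V_A = 17.4 × 2.136/35.44 = 1.049 V.
I(R_E) = V_A / R_E = 1.049/2.27 = 0.4621 A.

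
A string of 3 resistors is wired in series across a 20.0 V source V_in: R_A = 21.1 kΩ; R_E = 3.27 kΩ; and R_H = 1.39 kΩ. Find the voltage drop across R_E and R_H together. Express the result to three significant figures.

V ≈ 3.62 V

ΣR = 21.1 + 3.27 + 1.39 = 25.76 kΩ.
R_{R_E..R_H} = 3.27 + 1.39 = 4.660 kΩ.
By the voltage-divider rule, V = 20.0 × 4.660/25.76 = 3.618 V.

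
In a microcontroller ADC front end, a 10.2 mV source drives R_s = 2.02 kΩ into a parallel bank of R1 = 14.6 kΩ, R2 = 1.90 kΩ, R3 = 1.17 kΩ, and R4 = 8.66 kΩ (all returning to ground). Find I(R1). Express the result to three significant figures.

Equivalent of the parallel group: R_p = 0.6390 kΩ.
V_A by voltage divider: V_A = 10.2 × 0.6390/(2.02 + 0.6390) = 2.451 mV.
Branch current I = V_A/R1 = 2.451/14.6 = 0.1679 µA.

I ≈ 0.168 µA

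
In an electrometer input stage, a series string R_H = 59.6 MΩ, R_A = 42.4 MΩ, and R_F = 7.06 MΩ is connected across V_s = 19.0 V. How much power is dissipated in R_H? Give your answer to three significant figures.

ΣR = 109.1 MΩ → I = 19.0/109.1 = 0.1742 µA.
V(R_H) = I·R = 10.38 V; P = V·I = 10.38 × 0.1742 = 1.809 µW.

P ≈ 1.81 µW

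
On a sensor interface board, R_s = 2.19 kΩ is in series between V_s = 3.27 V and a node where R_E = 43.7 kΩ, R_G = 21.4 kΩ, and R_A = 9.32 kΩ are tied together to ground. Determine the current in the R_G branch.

Combine the parallel branches: R_p = (1/43.7 + 1/21.4 + 1/9.32)⁻¹ = 5.653 kΩ.
V_A by voltage divider: V_A = 3.27 × 5.653/(2.19 + 5.653) = 2.357 V.
I(R_G) = V_A / R_G = 2.357/21.4 = 0.1101 mA.

I ≈ 0.110 mA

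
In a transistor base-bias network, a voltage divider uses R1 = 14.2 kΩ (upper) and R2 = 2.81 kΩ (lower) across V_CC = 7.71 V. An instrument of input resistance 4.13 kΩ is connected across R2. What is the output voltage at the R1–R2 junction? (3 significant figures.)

First combine the lower leg with the load: R2 ‖ R_L = 1.672 kΩ.
Now apply the divider: V_out = 7.71 × 0.1054 = 0.8123 V.

V_out ≈ 0.812 V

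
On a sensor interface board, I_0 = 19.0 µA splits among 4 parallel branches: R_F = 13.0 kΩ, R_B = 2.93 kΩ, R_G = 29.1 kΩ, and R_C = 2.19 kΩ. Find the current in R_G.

Total conductance ΣG = 1/13.0 + 1/2.93 + 1/29.1 + 1/2.19 = 0.9092 (units of 1/kΩ).
R_G takes the fraction G_k/ΣG = 0.03436/0.9092 = 0.03780, so I = 19.0 × 0.03780 = 0.7181 µA.

I ≈ 0.718 µA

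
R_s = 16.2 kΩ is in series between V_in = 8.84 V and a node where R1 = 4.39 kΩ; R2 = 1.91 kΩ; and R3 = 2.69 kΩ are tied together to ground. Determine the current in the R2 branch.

I ≈ 0.241 mA

Equivalent of the parallel group: R_p = 0.8904 kΩ.
Node voltage V_A = V_in · R_p/(R_s + R_p) = 8.84 × 0.05210 = 0.4606 V.
I(R2) = V_A / R2 = 0.4606/1.91 = 0.2411 mA.
(Equivalently: I_total = 0.5172 mA, then current-divider fraction G_k/ΣG = 0.4662.)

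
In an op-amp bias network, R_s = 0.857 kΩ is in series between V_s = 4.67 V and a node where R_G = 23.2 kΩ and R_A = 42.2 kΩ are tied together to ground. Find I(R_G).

Equivalent of the parallel group: R_p = 14.97 kΩ.
V_A = 4.67 × 14.97/15.83 = 4.417 V.
I(R_G) = V_A / R_G = 4.417/23.2 = 0.1904 mA.
(Equivalently: I_total = 0.2951 mA, then current-divider fraction G_k/ΣG = 0.6453.)

I ≈ 0.190 mA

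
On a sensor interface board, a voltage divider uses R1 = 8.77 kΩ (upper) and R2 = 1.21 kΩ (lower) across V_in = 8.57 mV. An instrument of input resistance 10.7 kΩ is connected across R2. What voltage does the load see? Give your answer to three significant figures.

V_out ≈ 0.945 mV

The load sits in parallel with R2, giving an effective lower resistance R2' = R2·R_L/(R2+R_L) = 1.087 kΩ.
Then V_out = V_in · R2'/(R1 + R2') = 8.57 × 1.087/9.857 = 0.9451 mV.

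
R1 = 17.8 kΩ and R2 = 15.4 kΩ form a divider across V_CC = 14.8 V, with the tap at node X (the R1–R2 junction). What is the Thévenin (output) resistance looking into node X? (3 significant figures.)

With V_CC suppressed (replaced by a short), R_th = R1 ‖ R2 = (17.80 × 15.4)/(17.80 + 15.4) = 8.257 kΩ.

R_th ≈ 8.26 kΩ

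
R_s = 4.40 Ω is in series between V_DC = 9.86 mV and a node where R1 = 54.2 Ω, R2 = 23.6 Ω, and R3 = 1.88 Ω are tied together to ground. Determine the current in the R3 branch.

I ≈ 1.45 mA

Combine the parallel branches: R_p = (1/54.2 + 1/23.6 + 1/1.88)⁻¹ = 1.687 Ω.
V_A by voltage divider: V_A = 9.86 × 1.687/(4.40 + 1.687) = 2.733 mV.
Branch current I = V_A/R3 = 2.733/1.88 = 1.454 mA.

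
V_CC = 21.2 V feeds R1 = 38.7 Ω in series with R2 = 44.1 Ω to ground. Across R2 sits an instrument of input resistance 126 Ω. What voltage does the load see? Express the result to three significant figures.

V_out ≈ 9.70 V

First combine the lower leg with the load: R2 ‖ R_L = 32.67 Ω.
Voltage divider with the loaded lower leg: V_out = 21.2 × 32.67/(38.7 + 32.67) = 21.2 × 0.4577 = 9.704 V.
(Unloaded it would be 11.3 V; the load pulls it down.)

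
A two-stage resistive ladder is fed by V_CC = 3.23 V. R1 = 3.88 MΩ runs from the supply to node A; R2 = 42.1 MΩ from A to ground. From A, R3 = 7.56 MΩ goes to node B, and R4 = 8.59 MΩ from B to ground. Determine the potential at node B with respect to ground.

V_B ≈ 1.29 V

Looking into the second stage from A: R3 + R4 = 16.15 MΩ appears in parallel with R2.
Effective lower resistance at A: R2 ‖ 16.15 = 11.67 MΩ.
First divider: V_A = V_CC · 11.67/(3.88 + 11.67) = 2.424 V.
Then the unloaded second divider: V_B = V_A × R4/(R3+R4) = 2.424 × 0.5319 = 1.289 V.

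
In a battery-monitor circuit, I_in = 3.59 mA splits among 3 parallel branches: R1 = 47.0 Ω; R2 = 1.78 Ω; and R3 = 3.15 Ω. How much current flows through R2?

ΣG = 1/47.0 + 1/1.78 + 1/3.15 = 0.9005.
By the current-divider rule, I = I_in · G_k/ΣG = 3.59 × 0.6238 = 2.240 mA.

I ≈ 2.24 mA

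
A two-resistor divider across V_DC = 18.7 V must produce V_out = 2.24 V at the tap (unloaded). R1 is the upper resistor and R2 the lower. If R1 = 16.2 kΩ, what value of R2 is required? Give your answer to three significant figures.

R2 ≈ 2.20 kΩ

Required fraction k = V_out/V_DC = 0.1198.
Rearranging, R2 = R1·k/(1−k) = 16.2 × 0.1361 = 2.205 kΩ.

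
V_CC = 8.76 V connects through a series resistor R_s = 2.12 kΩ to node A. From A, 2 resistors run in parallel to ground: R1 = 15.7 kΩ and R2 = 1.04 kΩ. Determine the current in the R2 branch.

I ≈ 2.65 mA

Combine the parallel branches: R_p = (1/15.7 + 1/1.04)⁻¹ = 0.9754 kΩ.
V_A = 8.76 × 0.9754/3.095 = 2.760 V.
I(R2) = V_A / R2 = 2.760/1.04 = 2.654 mA.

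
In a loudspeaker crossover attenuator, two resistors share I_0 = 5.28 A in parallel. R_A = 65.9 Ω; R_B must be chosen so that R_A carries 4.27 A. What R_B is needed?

The fraction through R_A equals R_B/(R_A+R_B).
4.27/5.28 = R_B/(R_A + R_B) → R_B = R_A · (0.8087)/(1 − 0.8087) = 65.9 × 4.228 = 278.6 Ω.

R_B ≈ 279 Ω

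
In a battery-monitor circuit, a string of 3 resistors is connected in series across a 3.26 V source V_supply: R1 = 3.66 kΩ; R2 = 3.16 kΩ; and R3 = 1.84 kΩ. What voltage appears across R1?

V ≈ 1.38 V

Series total: ΣR = 3.66 + 3.16 + 1.84 = 8.660 kΩ.
V = V_supply · R/ΣR = 3.26 × 0.4226 = 1.378 V.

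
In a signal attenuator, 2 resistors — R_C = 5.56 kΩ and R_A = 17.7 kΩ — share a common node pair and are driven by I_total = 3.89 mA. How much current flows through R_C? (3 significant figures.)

I ≈ 2.96 mA

With just two branches, the current splits inversely with resistance.
So I = 3.89 × 17.7/23.26 = 2.960 mA.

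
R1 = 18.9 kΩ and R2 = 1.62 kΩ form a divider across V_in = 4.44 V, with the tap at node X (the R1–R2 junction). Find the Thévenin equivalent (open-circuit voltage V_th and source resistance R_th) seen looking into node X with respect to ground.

With X open, the divider is unloaded: V_th = 4.44 × 1.62/20.52 = 0.3505 V.
Looking into X with the source shorted: R_th = R1·R2/(R1+R2) = 18.90 × 1.62/20.52 = 1.492 kΩ.

V_th ≈ 0.351 V, R_th ≈ 1.49 kΩ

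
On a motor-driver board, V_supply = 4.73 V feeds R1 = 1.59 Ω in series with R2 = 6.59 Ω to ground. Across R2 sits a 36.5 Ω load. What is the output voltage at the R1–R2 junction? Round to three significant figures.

V_out ≈ 3.68 V

First combine the lower leg with the load: R2 ‖ R_L = 5.582 Ω.
Voltage divider with the loaded lower leg: V_out = 4.73 × 5.582/(1.59 + 5.582) = 4.73 × 0.7783 = 3.681 V.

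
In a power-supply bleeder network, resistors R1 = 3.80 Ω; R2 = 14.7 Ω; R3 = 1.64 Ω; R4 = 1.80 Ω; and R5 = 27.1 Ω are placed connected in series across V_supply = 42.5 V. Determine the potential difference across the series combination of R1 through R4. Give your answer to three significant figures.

V ≈ 19.0 V

ΣR = 3.80 + 14.7 + 1.64 + 1.80 + 27.1 = 49.04 Ω.
R_{R1..R4} = 3.80 + 14.7 + 1.64 + 1.80 = 21.94 Ω.
V = V_supply · R/ΣR = 42.5 × 0.4474 = 19.01 V.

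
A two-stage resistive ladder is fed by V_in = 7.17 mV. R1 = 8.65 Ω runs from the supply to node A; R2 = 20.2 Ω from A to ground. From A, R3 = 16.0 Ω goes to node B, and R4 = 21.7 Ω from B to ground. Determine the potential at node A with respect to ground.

Looking into the second stage from A: R3 + R4 = 37.70 Ω appears in parallel with R2.
Effective lower resistance at A: R2 ‖ 37.70 = 13.15 Ω.
First divider: V_A = V_in · 13.15/(8.65 + 13.15) = 4.325 mV.

V_A ≈ 4.33 mV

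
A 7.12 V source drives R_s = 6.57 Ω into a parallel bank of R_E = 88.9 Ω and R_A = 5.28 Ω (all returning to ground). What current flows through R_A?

I ≈ 0.582 A

Combine the parallel branches: R_p = (1/88.9 + 1/5.28)⁻¹ = 4.984 Ω.
V_A = 7.12 × 4.984/11.55 = 3.071 V.
I(R_A) = V_A / R_A = 3.071/5.28 = 0.5817 A.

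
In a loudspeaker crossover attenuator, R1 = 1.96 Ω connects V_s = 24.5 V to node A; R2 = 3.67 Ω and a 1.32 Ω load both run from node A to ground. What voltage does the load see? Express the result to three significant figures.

R2 ‖ R_L = (3.67 × 1.32)/(3.67 + 1.32) = 0.9708 Ω.
Now apply the divider: V_out = 24.5 × 0.3312 = 8.116 V.
(Unloaded it would be 16.0 V; the load pulls it down.)

V_out ≈ 8.12 V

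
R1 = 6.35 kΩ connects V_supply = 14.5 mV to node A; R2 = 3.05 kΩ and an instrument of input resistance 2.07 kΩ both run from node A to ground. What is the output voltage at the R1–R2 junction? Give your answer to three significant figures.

V_out ≈ 2.36 mV

First combine the lower leg with the load: R2 ‖ R_L = 1.233 kΩ.
Then V_out = V_supply · R2'/(R1 + R2') = 14.5 × 1.233/7.583 = 2.358 mV.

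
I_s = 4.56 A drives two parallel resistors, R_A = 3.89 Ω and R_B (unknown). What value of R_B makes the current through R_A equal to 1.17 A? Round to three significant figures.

R_B ≈ 1.34 Ω

In a two-way split, I_A/I_s = R_B/(R_A + R_B).
1.17/4.56 = R_B/(R_A + R_B) → R_B = R_A · (0.2566)/(1 − 0.2566) = 3.89 × 0.3451 = 1.343 Ω.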